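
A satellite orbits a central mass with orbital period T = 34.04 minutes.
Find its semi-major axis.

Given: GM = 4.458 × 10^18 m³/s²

Convert to SI: T = 34.04 minutes = 2042.4 s.
Invert Kepler's third law: a = (GM · T² / (4π²))^(1/3).
Substituting T = 2042.4 s and GM = 4.458e+18 m³/s²:
a = (4.458e+18 · (2042.4)² / (4π²))^(1/3) m
a ≈ 7.781e+07 m = 77.81 Mm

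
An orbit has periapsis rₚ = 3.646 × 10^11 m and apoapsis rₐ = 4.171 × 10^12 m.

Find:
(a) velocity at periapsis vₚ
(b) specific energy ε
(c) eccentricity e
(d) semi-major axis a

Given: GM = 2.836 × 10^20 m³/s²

(a) With a = (rₚ + rₐ)/2 = 2.2678e+12 m, vₚ = √(GM (2/rₚ − 1/a)) = √(2.836e+20 · (2/3.646e+11 − 1/2.2678e+12)) m/s ≈ 3.782e+04 m/s
(b) With a = (rₚ + rₐ)/2 = 2.2678e+12 m, ε = −GM/(2a) = −2.836e+20/(2 · 2.2678e+12) J/kg ≈ -6.253e+07 J/kg
(c) e = (rₐ − rₚ)/(rₐ + rₚ) = (4.171e+12 − 3.646e+11)/(4.171e+12 + 3.646e+11) ≈ 0.8392
(d) a = (rₚ + rₐ)/2 = (3.646e+11 + 4.171e+12)/2 ≈ 2.268e+12 m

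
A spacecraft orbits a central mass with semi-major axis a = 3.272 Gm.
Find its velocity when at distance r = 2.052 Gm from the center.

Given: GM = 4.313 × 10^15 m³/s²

Convert to SI: a = 3.272 Gm = 3.272e+09 m; r = 2.052 Gm = 2.052e+09 m.
Vis-viva: v = √(GM · (2/r − 1/a)).
2/r − 1/a = 2/2.052e+09 − 1/3.272e+09 = 6.69035e-10 m⁻¹.
v = √(4.313e+15 · 6.69035e-10) m/s ≈ 1699 m/s = 1.699 km/s.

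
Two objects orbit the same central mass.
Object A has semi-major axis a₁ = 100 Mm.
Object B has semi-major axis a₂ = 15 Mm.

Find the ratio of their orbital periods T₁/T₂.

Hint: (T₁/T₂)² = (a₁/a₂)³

Convert to SI: a₁ = 100 Mm = 1e+08 m; a₂ = 15 Mm = 1.5e+07 m.
From Kepler's third law, (T₁/T₂)² = (a₁/a₂)³, so T₁/T₂ = (a₁/a₂)^(3/2).
a₁/a₂ = 1e+08 / 1.5e+07 = 6.66667.
T₁/T₂ = (6.66667)^(3/2) ≈ 17.21.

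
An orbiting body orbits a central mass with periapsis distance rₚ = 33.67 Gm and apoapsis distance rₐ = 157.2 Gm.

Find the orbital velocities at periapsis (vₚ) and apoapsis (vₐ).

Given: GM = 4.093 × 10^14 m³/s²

Convert to SI: rₚ = 33.67 Gm = 3.367e+10 m; rₐ = 157.2 Gm = 1.572e+11 m.
Use the vis-viva equation v² = GM(2/r − 1/a) with a = (rₚ + rₐ)/2 = (3.367e+10 + 1.572e+11)/2 = 9.5435e+10 m.
vₚ = √(GM · (2/rₚ − 1/a)) = √(4.093e+14 · (2/3.367e+10 − 1/9.5435e+10)) m/s ≈ 141.5 m/s = 141.5 m/s.
vₐ = √(GM · (2/rₐ − 1/a)) = √(4.093e+14 · (2/1.572e+11 − 1/9.5435e+10)) m/s ≈ 30.31 m/s = 30.31 m/s.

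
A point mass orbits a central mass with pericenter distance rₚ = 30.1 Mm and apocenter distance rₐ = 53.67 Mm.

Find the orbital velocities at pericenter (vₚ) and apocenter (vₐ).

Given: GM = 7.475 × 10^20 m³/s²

Convert to SI: rₚ = 30.1 Mm = 3.01e+07 m; rₐ = 53.67 Mm = 5.367e+07 m.
Use the vis-viva equation v² = GM(2/r − 1/a) with a = (rₚ + rₐ)/2 = (3.01e+07 + 5.367e+07)/2 = 4.1885e+07 m.
vₚ = √(GM · (2/rₚ − 1/a)) = √(7.475e+20 · (2/3.01e+07 − 1/4.1885e+07)) m/s ≈ 5.641e+06 m/s = 5641 km/s.
vₐ = √(GM · (2/rₐ − 1/a)) = √(7.475e+20 · (2/5.367e+07 − 1/4.1885e+07)) m/s ≈ 3.164e+06 m/s = 3164 km/s.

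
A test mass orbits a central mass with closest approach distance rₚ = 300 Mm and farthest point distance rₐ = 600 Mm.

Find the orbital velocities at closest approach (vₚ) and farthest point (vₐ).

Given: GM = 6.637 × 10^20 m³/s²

Convert to SI: rₚ = 300 Mm = 3e+08 m; rₐ = 600 Mm = 6e+08 m.
Use the vis-viva equation v² = GM(2/r − 1/a) with a = (rₚ + rₐ)/2 = (3e+08 + 6e+08)/2 = 4.5e+08 m.
vₚ = √(GM · (2/rₚ − 1/a)) = √(6.637e+20 · (2/3e+08 − 1/4.5e+08)) m/s ≈ 1.717e+06 m/s = 1717 km/s.
vₐ = √(GM · (2/rₐ − 1/a)) = √(6.637e+20 · (2/6e+08 − 1/4.5e+08)) m/s ≈ 8.587e+05 m/s = 858.7 km/s.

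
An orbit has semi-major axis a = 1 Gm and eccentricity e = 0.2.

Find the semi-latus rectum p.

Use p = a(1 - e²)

Convert to SI: a = 1 Gm = 1e+09 m.
p = a (1 − e²).
p = 1e+09 · (1 − (0.2)²) = 1e+09 · 0.96 ≈ 9.6e+08 m = 960 Mm.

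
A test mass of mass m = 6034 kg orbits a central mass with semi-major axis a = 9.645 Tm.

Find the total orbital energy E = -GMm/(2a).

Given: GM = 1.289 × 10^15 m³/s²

Convert to SI: a = 9.645 Tm = 9.645e+12 m.
E = −GMm / (2a).
E = −1.289e+15 · 6034 / (2 · 9.645e+12) J ≈ -4.032e+05 J = -403.2 kJ.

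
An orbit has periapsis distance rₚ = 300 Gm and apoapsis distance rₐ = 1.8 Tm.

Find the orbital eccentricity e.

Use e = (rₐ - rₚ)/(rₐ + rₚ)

Convert to SI: rₚ = 300 Gm = 3e+11 m; rₐ = 1.8 Tm = 1.8e+12 m.
e = (rₐ − rₚ) / (rₐ + rₚ).
e = (1.8e+12 − 3e+11) / (1.8e+12 + 3e+11) = 1.5e+12 / 2.1e+12 ≈ 0.7143.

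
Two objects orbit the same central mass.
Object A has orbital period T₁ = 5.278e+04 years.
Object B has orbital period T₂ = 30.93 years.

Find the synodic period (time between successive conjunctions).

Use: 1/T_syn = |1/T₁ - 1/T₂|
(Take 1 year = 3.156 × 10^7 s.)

Convert to SI: T₁ = 5.278e+04 years = 1.66574e+12 s; T₂ = 30.93 years = 9.76151e+08 s.
T_syn = |T₁ · T₂ / (T₁ − T₂)|.
T_syn = |1.66574e+12 · 9.76151e+08 / (1.66574e+12 − 9.76151e+08)| s ≈ 9.767e+08 s = 30.95 years.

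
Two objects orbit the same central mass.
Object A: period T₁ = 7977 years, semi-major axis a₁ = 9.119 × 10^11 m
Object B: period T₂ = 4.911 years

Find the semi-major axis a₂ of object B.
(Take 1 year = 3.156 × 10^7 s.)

Convert to SI: T₁ = 7977 years = 2.51754e+11 s; T₂ = 4.911 years = 1.54991e+08 s.
Kepler's third law: (T₁/T₂)² = (a₁/a₂)³ ⇒ a₂ = a₁ · (T₂/T₁)^(2/3).
T₂/T₁ = 1.54991e+08 / 2.51754e+11 = 0.000615645.
a₂ = 9.119e+11 · (0.000615645)^(2/3) m ≈ 6.599e+09 m = 6.599 × 10^9 m.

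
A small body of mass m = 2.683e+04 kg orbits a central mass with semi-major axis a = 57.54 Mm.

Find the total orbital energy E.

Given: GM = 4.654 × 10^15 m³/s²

Convert to SI: a = 57.54 Mm = 5.754e+07 m.
E = −GMm / (2a).
E = −4.654e+15 · 2.683e+04 / (2 · 5.754e+07) J ≈ -1.085e+12 J = -1.085 TJ.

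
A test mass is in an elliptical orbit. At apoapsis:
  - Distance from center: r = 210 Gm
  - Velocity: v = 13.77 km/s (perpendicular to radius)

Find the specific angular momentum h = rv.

Convert to SI: r = 210 Gm = 2.1e+11 m; v = 13.77 km/s = 13770 m/s.
With v perpendicular to r, h = r · v.
h = 2.1e+11 · 13770 m²/s ≈ 2.892e+15 m²/s.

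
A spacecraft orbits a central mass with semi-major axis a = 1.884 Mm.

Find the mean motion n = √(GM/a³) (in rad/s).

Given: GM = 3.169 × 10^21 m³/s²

Convert to SI: a = 1.884 Mm = 1.884e+06 m.
n = √(GM / a³).
n = √(3.169e+21 / (1.884e+06)³) rad/s ≈ 21.77 rad/s.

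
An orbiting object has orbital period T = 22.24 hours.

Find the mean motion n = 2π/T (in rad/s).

Convert to SI: T = 22.24 hours = 80064 s.
n = 2π / T.
n = 2π / 80064 s ≈ 7.848e-05 rad/s.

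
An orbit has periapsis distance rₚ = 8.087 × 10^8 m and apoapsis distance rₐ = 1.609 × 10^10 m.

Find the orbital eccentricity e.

e = (rₐ − rₚ) / (rₐ + rₚ).
e = (1.609e+10 − 8.087e+08) / (1.609e+10 + 8.087e+08) = 1.52813e+10 / 1.68987e+10 ≈ 0.9043.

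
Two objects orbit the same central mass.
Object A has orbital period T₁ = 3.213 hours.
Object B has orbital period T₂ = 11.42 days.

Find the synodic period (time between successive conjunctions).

Convert to SI: T₁ = 3.213 hours = 11566.8 s; T₂ = 11.42 days = 986688 s.
T_syn = |T₁ · T₂ / (T₁ − T₂)|.
T_syn = |11566.8 · 986688 / (11566.8 − 986688)| s ≈ 1.17e+04 s = 3.251 hours.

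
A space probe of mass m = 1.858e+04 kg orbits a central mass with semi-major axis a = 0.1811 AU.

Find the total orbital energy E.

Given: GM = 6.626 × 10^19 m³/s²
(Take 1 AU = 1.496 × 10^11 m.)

Convert to SI: a = 0.1811 AU = 2.70926e+10 m.
E = −GMm / (2a).
E = −6.626e+19 · 1.858e+04 / (2 · 2.70926e+10) J ≈ -2.272e+13 J = -22.72 TJ.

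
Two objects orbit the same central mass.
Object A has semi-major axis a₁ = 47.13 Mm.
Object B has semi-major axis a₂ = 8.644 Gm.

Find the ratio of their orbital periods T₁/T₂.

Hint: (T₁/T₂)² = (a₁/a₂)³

Convert to SI: a₁ = 47.13 Mm = 4.713e+07 m; a₂ = 8.644 Gm = 8.644e+09 m.
From Kepler's third law, (T₁/T₂)² = (a₁/a₂)³, so T₁/T₂ = (a₁/a₂)^(3/2).
a₁/a₂ = 4.713e+07 / 8.644e+09 = 0.00545234.
T₁/T₂ = (0.00545234)^(3/2) ≈ 0.0004026.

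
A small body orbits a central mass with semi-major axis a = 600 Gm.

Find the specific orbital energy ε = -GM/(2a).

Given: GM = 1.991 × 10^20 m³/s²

Convert to SI: a = 600 Gm = 6e+11 m.
ε = −GM / (2a).
ε = −1.991e+20 / (2 · 6e+11) J/kg ≈ -1.659e+08 J/kg = -165.9 MJ/kg.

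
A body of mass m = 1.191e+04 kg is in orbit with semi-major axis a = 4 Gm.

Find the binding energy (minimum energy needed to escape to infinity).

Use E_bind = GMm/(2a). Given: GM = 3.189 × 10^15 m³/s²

Convert to SI: a = 4 Gm = 4e+09 m.
Total orbital energy is E = −GMm/(2a); binding energy is E_bind = −E = GMm/(2a).
E_bind = 3.189e+15 · 1.191e+04 / (2 · 4e+09) J ≈ 4.748e+09 J = 4.748 GJ.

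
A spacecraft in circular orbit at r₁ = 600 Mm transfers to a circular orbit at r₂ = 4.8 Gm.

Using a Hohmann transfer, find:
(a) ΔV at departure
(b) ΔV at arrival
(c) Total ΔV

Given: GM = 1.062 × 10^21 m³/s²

Convert to SI: r₁ = 600 Mm = 6e+08 m; r₂ = 4.8 Gm = 4.8e+09 m.
Transfer semi-major axis: a_t = (r₁ + r₂)/2 = (6e+08 + 4.8e+09)/2 = 2.7e+09 m.
Circular speeds: v₁ = √(GM/r₁) = 1.33041e+06 m/s, v₂ = √(GM/r₂) = 470372 m/s.
Transfer speeds (vis-viva v² = GM(2/r − 1/a_t)): v₁ᵗ = 1.77388e+06 m/s, v₂ᵗ = 221736 m/s.
(a) ΔV₁ = |v₁ᵗ − v₁| ≈ 4.435e+05 m/s = 443.5 km/s.
(b) ΔV₂ = |v₂ − v₂ᵗ| ≈ 2.486e+05 m/s = 248.6 km/s.
(c) ΔV_total = ΔV₁ + ΔV₂ ≈ 6.921e+05 m/s = 692.1 km/s.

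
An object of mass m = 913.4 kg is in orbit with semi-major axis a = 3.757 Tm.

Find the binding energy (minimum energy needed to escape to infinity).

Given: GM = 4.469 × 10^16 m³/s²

Convert to SI: a = 3.757 Tm = 3.757e+12 m.
Total orbital energy is E = −GMm/(2a); binding energy is E_bind = −E = GMm/(2a).
E_bind = 4.469e+16 · 913.4 / (2 · 3.757e+12) J ≈ 5.433e+06 J = 5.433 MJ.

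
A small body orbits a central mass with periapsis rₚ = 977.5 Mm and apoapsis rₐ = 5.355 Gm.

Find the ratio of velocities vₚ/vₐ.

Convert to SI: rₚ = 977.5 Mm = 9.775e+08 m; rₐ = 5.355 Gm = 5.355e+09 m.
Conservation of angular momentum gives rₚvₚ = rₐvₐ, so vₚ/vₐ = rₐ/rₚ.
vₚ/vₐ = 5.355e+09 / 9.775e+08 ≈ 5.478.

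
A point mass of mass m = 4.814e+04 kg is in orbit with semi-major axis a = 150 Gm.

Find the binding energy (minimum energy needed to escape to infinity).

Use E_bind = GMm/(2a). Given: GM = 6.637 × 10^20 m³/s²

Convert to SI: a = 150 Gm = 1.5e+11 m.
Total orbital energy is E = −GMm/(2a); binding energy is E_bind = −E = GMm/(2a).
E_bind = 6.637e+20 · 4.814e+04 / (2 · 1.5e+11) J ≈ 1.065e+14 J = 106.5 TJ.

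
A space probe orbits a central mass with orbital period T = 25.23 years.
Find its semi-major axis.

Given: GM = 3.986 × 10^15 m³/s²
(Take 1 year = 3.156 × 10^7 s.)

Convert to SI: T = 25.23 years = 7.96259e+08 s.
Invert Kepler's third law: a = (GM · T² / (4π²))^(1/3).
Substituting T = 7.96259e+08 s and GM = 3.986e+15 m³/s²:
a = (3.986e+15 · (7.96259e+08)² / (4π²))^(1/3) m
a ≈ 4e+10 m = 40 Gm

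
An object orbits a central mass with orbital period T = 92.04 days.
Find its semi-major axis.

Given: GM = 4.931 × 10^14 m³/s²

Convert to SI: T = 92.04 days = 7.95226e+06 s.
Invert Kepler's third law: a = (GM · T² / (4π²))^(1/3).
Substituting T = 7.95226e+06 s and GM = 4.931e+14 m³/s²:
a = (4.931e+14 · (7.95226e+06)² / (4π²))^(1/3) m
a ≈ 9.244e+08 m = 924.4 Mm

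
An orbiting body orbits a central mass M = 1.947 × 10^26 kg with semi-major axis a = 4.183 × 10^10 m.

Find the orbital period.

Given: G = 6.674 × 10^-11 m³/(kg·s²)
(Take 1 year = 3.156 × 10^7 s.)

GM = G · M = 6.674e-11 · 1.947e+26 = 1.29943e+16 m³/s².
Kepler's third law: T = 2π √(a³ / GM).
Substituting a = 4.183e+10 m and GM = 1.29943e+16 m³/s²:
T = 2π √((4.183e+10)³ / 1.29943e+16) s
T ≈ 4.716e+08 s = 14.94 years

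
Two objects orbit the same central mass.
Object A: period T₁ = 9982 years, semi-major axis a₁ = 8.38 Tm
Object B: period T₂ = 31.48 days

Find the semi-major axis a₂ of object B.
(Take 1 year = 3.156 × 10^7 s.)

Convert to SI: T₁ = 9982 years = 3.15032e+11 s; a₁ = 8.38 Tm = 8.38e+12 m; T₂ = 31.48 days = 2.71987e+06 s.
Kepler's third law: (T₁/T₂)² = (a₁/a₂)³ ⇒ a₂ = a₁ · (T₂/T₁)^(2/3).
T₂/T₁ = 2.71987e+06 / 3.15032e+11 = 8.63364e-06.
a₂ = 8.38e+12 · (8.63364e-06)^(2/3) m ≈ 3.527e+09 m = 3.527 Gm.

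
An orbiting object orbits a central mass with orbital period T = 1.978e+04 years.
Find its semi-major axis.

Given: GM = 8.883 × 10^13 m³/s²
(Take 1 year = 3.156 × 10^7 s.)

Convert to SI: T = 1.978e+04 years = 6.24257e+11 s.
Invert Kepler's third law: a = (GM · T² / (4π²))^(1/3).
Substituting T = 6.24257e+11 s and GM = 8.883e+13 m³/s²:
a = (8.883e+13 · (6.24257e+11)² / (4π²))^(1/3) m
a ≈ 9.571e+11 m = 957.1 Gm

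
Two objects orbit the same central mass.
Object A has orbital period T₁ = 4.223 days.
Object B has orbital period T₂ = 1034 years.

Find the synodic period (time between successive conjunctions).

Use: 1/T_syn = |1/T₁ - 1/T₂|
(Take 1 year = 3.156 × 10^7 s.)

Convert to SI: T₁ = 4.223 days = 364867 s; T₂ = 1034 years = 3.2633e+10 s.
T_syn = |T₁ · T₂ / (T₁ − T₂)|.
T_syn = |364867 · 3.2633e+10 / (364867 − 3.2633e+10)| s ≈ 3.649e+05 s = 4.223 days.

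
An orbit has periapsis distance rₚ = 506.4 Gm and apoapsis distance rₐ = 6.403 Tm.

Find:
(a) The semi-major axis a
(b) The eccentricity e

Convert to SI: rₚ = 506.4 Gm = 5.064e+11 m; rₐ = 6.403 Tm = 6.403e+12 m.
(a) a = (rₚ + rₐ) / 2 = (5.064e+11 + 6.403e+12) / 2 ≈ 3.455e+12 m = 3.455 Tm.
(b) e = (rₐ − rₚ) / (rₐ + rₚ) = (6.403e+12 − 5.064e+11) / (6.403e+12 + 5.064e+11) ≈ 0.8534.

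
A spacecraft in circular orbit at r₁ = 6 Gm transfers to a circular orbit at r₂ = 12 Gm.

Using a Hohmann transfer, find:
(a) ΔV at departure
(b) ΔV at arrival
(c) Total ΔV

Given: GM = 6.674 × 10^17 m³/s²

Convert to SI: r₁ = 6 Gm = 6e+09 m; r₂ = 12 Gm = 1.2e+10 m.
Transfer semi-major axis: a_t = (r₁ + r₂)/2 = (6e+09 + 1.2e+10)/2 = 9e+09 m.
Circular speeds: v₁ = √(GM/r₁) = 10546.7 m/s, v₂ = √(GM/r₂) = 7457.66 m/s.
Transfer speeds (vis-viva v² = GM(2/r − 1/a_t)): v₁ᵗ = 12178.3 m/s, v₂ᵗ = 6089.15 m/s.
(a) ΔV₁ = |v₁ᵗ − v₁| ≈ 1632 m/s = 1.632 km/s.
(b) ΔV₂ = |v₂ − v₂ᵗ| ≈ 1369 m/s = 1.369 km/s.
(c) ΔV_total = ΔV₁ + ΔV₂ ≈ 3000 m/s = 3 km/s.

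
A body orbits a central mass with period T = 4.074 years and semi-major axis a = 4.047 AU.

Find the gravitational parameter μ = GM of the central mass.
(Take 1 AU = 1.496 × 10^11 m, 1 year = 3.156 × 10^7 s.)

Convert to SI: T = 4.074 years = 1.28575e+08 s; a = 4.047 AU = 6.05431e+11 m.
GM = 4π² · a³ / T².
GM = 4π² · (6.05431e+11)³ / (1.28575e+08)² m³/s² ≈ 5.3e+20 m³/s² = 5.3 × 10^20 m³/s².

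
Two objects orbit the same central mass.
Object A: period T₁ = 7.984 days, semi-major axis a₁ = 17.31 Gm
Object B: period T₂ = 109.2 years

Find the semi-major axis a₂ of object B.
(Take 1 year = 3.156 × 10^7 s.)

Convert to SI: T₁ = 7.984 days = 689818 s; a₁ = 17.31 Gm = 1.731e+10 m; T₂ = 109.2 years = 3.44635e+09 s.
Kepler's third law: (T₁/T₂)² = (a₁/a₂)³ ⇒ a₂ = a₁ · (T₂/T₁)^(2/3).
T₂/T₁ = 3.44635e+09 / 689818 = 4996.03.
a₂ = 1.731e+10 · (4996.03)^(2/3) m ≈ 5.059e+12 m = 5.059 Tm.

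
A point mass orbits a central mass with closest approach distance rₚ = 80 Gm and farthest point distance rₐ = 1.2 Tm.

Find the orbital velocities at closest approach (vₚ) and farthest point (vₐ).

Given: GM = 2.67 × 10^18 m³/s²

Convert to SI: rₚ = 80 Gm = 8e+10 m; rₐ = 1.2 Tm = 1.2e+12 m.
Use the vis-viva equation v² = GM(2/r − 1/a) with a = (rₚ + rₐ)/2 = (8e+10 + 1.2e+12)/2 = 6.4e+11 m.
vₚ = √(GM · (2/rₚ − 1/a)) = √(2.67e+18 · (2/8e+10 − 1/6.4e+11)) m/s ≈ 7911 m/s = 7.911 km/s.
vₐ = √(GM · (2/rₐ − 1/a)) = √(2.67e+18 · (2/1.2e+12 − 1/6.4e+11)) m/s ≈ 527.4 m/s = 527.4 m/s.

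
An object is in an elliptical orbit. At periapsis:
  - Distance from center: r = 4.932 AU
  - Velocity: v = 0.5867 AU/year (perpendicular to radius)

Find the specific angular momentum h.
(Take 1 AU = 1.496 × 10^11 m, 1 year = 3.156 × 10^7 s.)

Convert to SI: r = 4.932 AU = 7.37827e+11 m; v = 0.5867 AU/year = 2781.06 m/s.
With v perpendicular to r, h = r · v.
h = 7.37827e+11 · 2781.06 m²/s ≈ 2.052e+15 m²/s.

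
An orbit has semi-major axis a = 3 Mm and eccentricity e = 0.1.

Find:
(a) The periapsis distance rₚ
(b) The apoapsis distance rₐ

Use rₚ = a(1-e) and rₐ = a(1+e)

Convert to SI: a = 3 Mm = 3e+06 m.
(a) rₚ = a(1 − e) = 3e+06 · (1 − 0.1) = 3e+06 · 0.9 ≈ 2.7e+06 m = 2.7 Mm.
(b) rₐ = a(1 + e) = 3e+06 · (1 + 0.1) = 3e+06 · 1.1 ≈ 3.3e+06 m = 3.3 Mm.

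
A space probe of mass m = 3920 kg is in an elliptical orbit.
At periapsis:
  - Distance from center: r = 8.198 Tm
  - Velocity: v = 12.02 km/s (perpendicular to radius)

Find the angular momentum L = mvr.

Convert to SI: r = 8.198 Tm = 8.198e+12 m; v = 12.02 km/s = 12020 m/s.
Since v is perpendicular to r, L = m · v · r.
L = 3920 · 12020 · 8.198e+12 kg·m²/s ≈ 3.863e+20 kg·m²/s.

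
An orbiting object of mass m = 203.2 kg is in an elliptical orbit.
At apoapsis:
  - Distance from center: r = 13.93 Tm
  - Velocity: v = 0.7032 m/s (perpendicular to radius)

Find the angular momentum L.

Convert to SI: r = 13.93 Tm = 1.393e+13 m.
Since v is perpendicular to r, L = m · v · r.
L = 203.2 · 0.7032 · 1.393e+13 kg·m²/s ≈ 1.99e+15 kg·m²/s.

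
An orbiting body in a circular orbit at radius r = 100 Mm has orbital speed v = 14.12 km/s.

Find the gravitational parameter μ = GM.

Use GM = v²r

Convert to SI: r = 100 Mm = 1e+08 m; v = 14.12 km/s = 14120 m/s.
For a circular orbit v² = GM/r, so GM = v² · r.
GM = (14120)² · 1e+08 m³/s² ≈ 1.994e+16 m³/s² = 1.994 × 10^16 m³/s².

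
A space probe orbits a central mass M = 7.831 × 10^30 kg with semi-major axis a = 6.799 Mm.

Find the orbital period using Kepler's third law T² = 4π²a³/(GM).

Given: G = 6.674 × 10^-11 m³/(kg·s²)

Convert to SI: a = 6.799 Mm = 6.799e+06 m.
GM = G · M = 6.674e-11 · 7.831e+30 = 5.22641e+20 m³/s².
Kepler's third law: T = 2π √(a³ / GM).
Substituting a = 6.799e+06 m and GM = 5.22641e+20 m³/s²:
T = 2π √((6.799e+06)³ / 5.22641e+20) s
T ≈ 4.872 s = 4.872 seconds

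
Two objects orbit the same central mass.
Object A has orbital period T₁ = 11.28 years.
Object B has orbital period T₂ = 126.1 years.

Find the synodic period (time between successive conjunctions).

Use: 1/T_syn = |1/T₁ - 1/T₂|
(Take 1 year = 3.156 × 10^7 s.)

Convert to SI: T₁ = 11.28 years = 3.55997e+08 s; T₂ = 126.1 years = 3.97972e+09 s.
T_syn = |T₁ · T₂ / (T₁ − T₂)|.
T_syn = |3.55997e+08 · 3.97972e+09 / (3.55997e+08 − 3.97972e+09)| s ≈ 3.91e+08 s = 12.39 years.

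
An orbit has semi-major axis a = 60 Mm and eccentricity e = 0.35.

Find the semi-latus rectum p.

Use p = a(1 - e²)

Convert to SI: a = 60 Mm = 6e+07 m.
p = a (1 − e²).
p = 6e+07 · (1 − (0.35)²) = 6e+07 · 0.8775 ≈ 5.265e+07 m = 52.65 Mm.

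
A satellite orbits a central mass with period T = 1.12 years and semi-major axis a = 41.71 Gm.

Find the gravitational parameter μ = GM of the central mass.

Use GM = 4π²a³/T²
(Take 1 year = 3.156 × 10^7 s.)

Convert to SI: T = 1.12 years = 3.53472e+07 s; a = 41.71 Gm = 4.171e+10 m.
GM = 4π² · a³ / T².
GM = 4π² · (4.171e+10)³ / (3.53472e+07)² m³/s² ≈ 2.293e+18 m³/s² = 2.293 × 10^18 m³/s².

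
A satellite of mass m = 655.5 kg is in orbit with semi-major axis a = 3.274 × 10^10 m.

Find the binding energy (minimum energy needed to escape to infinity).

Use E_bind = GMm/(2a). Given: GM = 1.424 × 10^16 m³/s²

Total orbital energy is E = −GMm/(2a); binding energy is E_bind = −E = GMm/(2a).
E_bind = 1.424e+16 · 655.5 / (2 · 3.274e+10) J ≈ 1.426e+08 J = 142.6 MJ.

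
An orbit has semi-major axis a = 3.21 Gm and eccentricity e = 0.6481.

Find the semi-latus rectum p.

Convert to SI: a = 3.21 Gm = 3.21e+09 m.
p = a (1 − e²).
p = 3.21e+09 · (1 − (0.6481)²) = 3.21e+09 · 0.579966 ≈ 1.862e+09 m = 1.862 Gm.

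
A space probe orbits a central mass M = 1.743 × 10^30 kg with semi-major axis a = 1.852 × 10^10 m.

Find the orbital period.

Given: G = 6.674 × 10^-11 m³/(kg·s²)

GM = G · M = 6.674e-11 · 1.743e+30 = 1.16328e+20 m³/s².
Kepler's third law: T = 2π √(a³ / GM).
Substituting a = 1.852e+10 m and GM = 1.16328e+20 m³/s²:
T = 2π √((1.852e+10)³ / 1.16328e+20) s
T ≈ 1.468e+06 s = 16.99 days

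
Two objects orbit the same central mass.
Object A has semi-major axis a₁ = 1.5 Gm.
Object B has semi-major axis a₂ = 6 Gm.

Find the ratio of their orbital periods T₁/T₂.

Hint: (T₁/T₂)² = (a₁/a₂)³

Convert to SI: a₁ = 1.5 Gm = 1.5e+09 m; a₂ = 6 Gm = 6e+09 m.
From Kepler's third law, (T₁/T₂)² = (a₁/a₂)³, so T₁/T₂ = (a₁/a₂)^(3/2).
a₁/a₂ = 1.5e+09 / 6e+09 = 0.25.
T₁/T₂ = (0.25)^(3/2) ≈ 0.125.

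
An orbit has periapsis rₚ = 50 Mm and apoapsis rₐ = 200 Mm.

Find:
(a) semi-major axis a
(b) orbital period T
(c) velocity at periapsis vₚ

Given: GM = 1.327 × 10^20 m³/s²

Convert to SI: rₚ = 50 Mm = 5e+07 m; rₐ = 200 Mm = 2e+08 m.
(a) a = (rₚ + rₐ)/2 = (5e+07 + 2e+08)/2 ≈ 1.25e+08 m
(b) With a = (rₚ + rₐ)/2 = 1.25e+08 m, T = 2π √(a³/GM) = 2π √((1.25e+08)³/1.327e+20) s ≈ 762.3 s
(c) With a = (rₚ + rₐ)/2 = 1.25e+08 m, vₚ = √(GM (2/rₚ − 1/a)) = √(1.327e+20 · (2/5e+07 − 1/1.25e+08)) m/s ≈ 2.061e+06 m/s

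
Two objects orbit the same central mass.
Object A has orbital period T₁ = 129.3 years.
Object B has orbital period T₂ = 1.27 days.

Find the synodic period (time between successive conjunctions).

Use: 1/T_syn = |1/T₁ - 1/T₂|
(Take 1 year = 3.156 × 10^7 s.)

Convert to SI: T₁ = 129.3 years = 4.08071e+09 s; T₂ = 1.27 days = 109728 s.
T_syn = |T₁ · T₂ / (T₁ − T₂)|.
T_syn = |4.08071e+09 · 109728 / (4.08071e+09 − 109728)| s ≈ 1.097e+05 s = 1.27 days.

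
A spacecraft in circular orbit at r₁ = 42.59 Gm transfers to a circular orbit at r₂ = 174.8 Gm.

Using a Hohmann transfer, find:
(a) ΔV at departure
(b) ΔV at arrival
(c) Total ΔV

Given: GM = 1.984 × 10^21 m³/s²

Convert to SI: r₁ = 42.59 Gm = 4.259e+10 m; r₂ = 174.8 Gm = 1.748e+11 m.
Transfer semi-major axis: a_t = (r₁ + r₂)/2 = (4.259e+10 + 1.748e+11)/2 = 1.08695e+11 m.
Circular speeds: v₁ = √(GM/r₁) = 215833 m/s, v₂ = √(GM/r₂) = 106537 m/s.
Transfer speeds (vis-viva v² = GM(2/r − 1/a_t)): v₁ᵗ = 273705 m/s, v₂ᵗ = 66688.2 m/s.
(a) ΔV₁ = |v₁ᵗ − v₁| ≈ 5.787e+04 m/s = 57.87 km/s.
(b) ΔV₂ = |v₂ − v₂ᵗ| ≈ 3.985e+04 m/s = 39.85 km/s.
(c) ΔV_total = ΔV₁ + ΔV₂ ≈ 9.772e+04 m/s = 97.72 km/s.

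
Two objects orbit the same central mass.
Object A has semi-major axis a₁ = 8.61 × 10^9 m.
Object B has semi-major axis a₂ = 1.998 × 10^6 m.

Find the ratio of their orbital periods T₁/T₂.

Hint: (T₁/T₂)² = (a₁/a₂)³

From Kepler's third law, (T₁/T₂)² = (a₁/a₂)³, so T₁/T₂ = (a₁/a₂)^(3/2).
a₁/a₂ = 8.61e+09 / 1.998e+06 = 4309.31.
T₁/T₂ = (4309.31)^(3/2) ≈ 2.829e+05.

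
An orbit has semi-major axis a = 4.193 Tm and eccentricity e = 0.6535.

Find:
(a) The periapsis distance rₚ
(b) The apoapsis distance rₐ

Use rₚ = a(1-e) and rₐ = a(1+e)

Convert to SI: a = 4.193 Tm = 4.193e+12 m.
(a) rₚ = a(1 − e) = 4.193e+12 · (1 − 0.6535) = 4.193e+12 · 0.3465 ≈ 1.453e+12 m = 1.453 Tm.
(b) rₐ = a(1 + e) = 4.193e+12 · (1 + 0.6535) = 4.193e+12 · 1.6535 ≈ 6.933e+12 m = 6.933 Tm.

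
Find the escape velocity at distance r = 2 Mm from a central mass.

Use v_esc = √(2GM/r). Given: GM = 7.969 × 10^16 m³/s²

Convert to SI: r = 2 Mm = 2e+06 m.
Escape velocity comes from setting total energy to zero: ½v² − GM/r = 0 ⇒ v_esc = √(2GM / r).
v_esc = √(2 · 7.969e+16 / 2e+06) m/s ≈ 2.823e+05 m/s = 282.3 km/s.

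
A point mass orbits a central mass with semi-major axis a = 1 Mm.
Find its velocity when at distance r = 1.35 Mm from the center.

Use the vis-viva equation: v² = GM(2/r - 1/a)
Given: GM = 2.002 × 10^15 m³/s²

Convert to SI: a = 1 Mm = 1e+06 m; r = 1.35 Mm = 1.35e+06 m.
Vis-viva: v = √(GM · (2/r − 1/a)).
2/r − 1/a = 2/1.35e+06 − 1/1e+06 = 4.81481e-07 m⁻¹.
v = √(2.002e+15 · 4.81481e-07) m/s ≈ 3.105e+04 m/s = 31.05 km/s.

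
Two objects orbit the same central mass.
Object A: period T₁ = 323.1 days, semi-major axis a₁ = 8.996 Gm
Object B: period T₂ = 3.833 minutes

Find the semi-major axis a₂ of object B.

Convert to SI: T₁ = 323.1 days = 2.79158e+07 s; a₁ = 8.996 Gm = 8.996e+09 m; T₂ = 3.833 minutes = 229.98 s.
Kepler's third law: (T₁/T₂)² = (a₁/a₂)³ ⇒ a₂ = a₁ · (T₂/T₁)^(2/3).
T₂/T₁ = 229.98 / 2.79158e+07 = 8.23833e-06.
a₂ = 8.996e+09 · (8.23833e-06)^(2/3) m ≈ 3.67e+06 m = 3.67 Mm.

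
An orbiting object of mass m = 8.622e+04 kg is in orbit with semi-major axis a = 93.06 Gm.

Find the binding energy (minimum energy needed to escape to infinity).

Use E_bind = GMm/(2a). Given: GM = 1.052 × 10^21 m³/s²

Convert to SI: a = 93.06 Gm = 9.306e+10 m.
Total orbital energy is E = −GMm/(2a); binding energy is E_bind = −E = GMm/(2a).
E_bind = 1.052e+21 · 8.622e+04 / (2 · 9.306e+10) J ≈ 4.873e+14 J = 487.3 TJ.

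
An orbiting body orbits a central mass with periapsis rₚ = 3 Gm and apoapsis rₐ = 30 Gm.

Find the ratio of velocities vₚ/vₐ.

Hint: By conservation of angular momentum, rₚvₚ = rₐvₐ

Convert to SI: rₚ = 3 Gm = 3e+09 m; rₐ = 30 Gm = 3e+10 m.
Conservation of angular momentum gives rₚvₚ = rₐvₐ, so vₚ/vₐ = rₐ/rₚ.
vₚ/vₐ = 3e+10 / 3e+09 ≈ 10.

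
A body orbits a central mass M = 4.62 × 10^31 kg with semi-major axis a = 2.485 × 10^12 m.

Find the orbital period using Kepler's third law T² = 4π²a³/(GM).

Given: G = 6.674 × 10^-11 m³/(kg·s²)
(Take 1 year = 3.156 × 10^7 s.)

GM = G · M = 6.674e-11 · 4.62e+31 = 3.08339e+21 m³/s².
Kepler's third law: T = 2π √(a³ / GM).
Substituting a = 2.485e+12 m and GM = 3.08339e+21 m³/s²:
T = 2π √((2.485e+12)³ / 3.08339e+21) s
T ≈ 4.433e+08 s = 14.04 years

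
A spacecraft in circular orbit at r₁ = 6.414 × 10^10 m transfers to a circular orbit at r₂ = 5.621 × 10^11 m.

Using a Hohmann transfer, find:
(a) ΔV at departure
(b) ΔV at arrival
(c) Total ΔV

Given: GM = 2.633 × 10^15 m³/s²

Transfer semi-major axis: a_t = (r₁ + r₂)/2 = (6.414e+10 + 5.621e+11)/2 = 3.1312e+11 m.
Circular speeds: v₁ = √(GM/r₁) = 202.61 m/s, v₂ = √(GM/r₂) = 68.4414 m/s.
Transfer speeds (vis-viva v² = GM(2/r − 1/a_t)): v₁ᵗ = 271.464 m/s, v₂ᵗ = 30.9762 m/s.
(a) ΔV₁ = |v₁ᵗ − v₁| ≈ 68.85 m/s = 68.85 m/s.
(b) ΔV₂ = |v₂ − v₂ᵗ| ≈ 37.47 m/s = 37.47 m/s.
(c) ΔV_total = ΔV₁ + ΔV₂ ≈ 106.3 m/s = 106.3 m/s.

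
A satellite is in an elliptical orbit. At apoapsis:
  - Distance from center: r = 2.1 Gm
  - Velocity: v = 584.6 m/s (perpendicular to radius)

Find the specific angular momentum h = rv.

Convert to SI: r = 2.1 Gm = 2.1e+09 m.
With v perpendicular to r, h = r · v.
h = 2.1e+09 · 584.6 m²/s ≈ 1.228e+12 m²/s.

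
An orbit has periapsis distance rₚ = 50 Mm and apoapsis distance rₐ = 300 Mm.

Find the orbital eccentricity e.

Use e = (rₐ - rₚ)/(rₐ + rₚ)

Convert to SI: rₚ = 50 Mm = 5e+07 m; rₐ = 300 Mm = 3e+08 m.
e = (rₐ − rₚ) / (rₐ + rₚ).
e = (3e+08 − 5e+07) / (3e+08 + 5e+07) = 2.5e+08 / 3.5e+08 ≈ 0.7143.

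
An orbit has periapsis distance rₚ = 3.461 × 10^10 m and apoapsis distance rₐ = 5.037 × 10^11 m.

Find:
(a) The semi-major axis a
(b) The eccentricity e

(a) a = (rₚ + rₐ) / 2 = (3.461e+10 + 5.037e+11) / 2 ≈ 2.692e+11 m = 2.692 × 10^11 m.
(b) e = (rₐ − rₚ) / (rₐ + rₚ) = (5.037e+11 − 3.461e+10) / (5.037e+11 + 3.461e+10) ≈ 0.8714.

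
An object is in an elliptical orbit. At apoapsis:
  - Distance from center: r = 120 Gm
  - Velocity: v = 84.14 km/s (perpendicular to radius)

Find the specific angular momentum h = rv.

Convert to SI: r = 120 Gm = 1.2e+11 m; v = 84.14 km/s = 84140 m/s.
With v perpendicular to r, h = r · v.
h = 1.2e+11 · 84140 m²/s ≈ 1.01e+16 m²/s.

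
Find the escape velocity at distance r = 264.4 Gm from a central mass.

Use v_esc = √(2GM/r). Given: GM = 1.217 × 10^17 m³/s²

Convert to SI: r = 264.4 Gm = 2.644e+11 m.
Escape velocity comes from setting total energy to zero: ½v² − GM/r = 0 ⇒ v_esc = √(2GM / r).
v_esc = √(2 · 1.217e+17 / 2.644e+11) m/s ≈ 959.5 m/s = 959.5 m/s.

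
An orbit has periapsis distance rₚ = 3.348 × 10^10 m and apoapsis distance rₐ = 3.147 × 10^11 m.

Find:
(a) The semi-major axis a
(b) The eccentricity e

(a) a = (rₚ + rₐ) / 2 = (3.348e+10 + 3.147e+11) / 2 ≈ 1.741e+11 m = 1.741 × 10^11 m.
(b) e = (rₐ − rₚ) / (rₐ + rₚ) = (3.147e+11 − 3.348e+10) / (3.147e+11 + 3.348e+10) ≈ 0.8077.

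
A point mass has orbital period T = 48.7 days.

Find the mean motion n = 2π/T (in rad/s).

Convert to SI: T = 48.7 days = 4.20768e+06 s.
n = 2π / T.
n = 2π / 4.20768e+06 s ≈ 1.493e-06 rad/s.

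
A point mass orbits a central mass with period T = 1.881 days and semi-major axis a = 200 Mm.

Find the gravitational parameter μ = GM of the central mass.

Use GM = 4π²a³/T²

Convert to SI: T = 1.881 days = 162518 s; a = 200 Mm = 2e+08 m.
GM = 4π² · a³ / T².
GM = 4π² · (2e+08)³ / (162518)² m³/s² ≈ 1.196e+16 m³/s² = 1.196 × 10^16 m³/s².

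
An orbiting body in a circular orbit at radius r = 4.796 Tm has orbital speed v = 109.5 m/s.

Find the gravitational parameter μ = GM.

Convert to SI: r = 4.796 Tm = 4.796e+12 m.
For a circular orbit v² = GM/r, so GM = v² · r.
GM = (109.5)² · 4.796e+12 m³/s² ≈ 5.751e+16 m³/s² = 5.751 × 10^16 m³/s².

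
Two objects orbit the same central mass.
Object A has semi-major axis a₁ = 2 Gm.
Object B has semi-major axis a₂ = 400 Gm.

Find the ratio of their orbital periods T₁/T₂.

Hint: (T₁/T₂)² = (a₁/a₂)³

Convert to SI: a₁ = 2 Gm = 2e+09 m; a₂ = 400 Gm = 4e+11 m.
From Kepler's third law, (T₁/T₂)² = (a₁/a₂)³, so T₁/T₂ = (a₁/a₂)^(3/2).
a₁/a₂ = 2e+09 / 4e+11 = 0.005.
T₁/T₂ = (0.005)^(3/2) ≈ 0.0003536.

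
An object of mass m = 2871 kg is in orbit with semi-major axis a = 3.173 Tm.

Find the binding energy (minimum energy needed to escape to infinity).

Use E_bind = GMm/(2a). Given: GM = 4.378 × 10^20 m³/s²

Convert to SI: a = 3.173 Tm = 3.173e+12 m.
Total orbital energy is E = −GMm/(2a); binding energy is E_bind = −E = GMm/(2a).
E_bind = 4.378e+20 · 2871 / (2 · 3.173e+12) J ≈ 1.981e+11 J = 198.1 GJ.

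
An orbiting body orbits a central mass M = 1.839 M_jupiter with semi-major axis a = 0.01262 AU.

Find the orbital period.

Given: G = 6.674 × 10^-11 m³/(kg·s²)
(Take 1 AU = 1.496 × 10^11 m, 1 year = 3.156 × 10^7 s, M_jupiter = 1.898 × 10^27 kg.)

Convert to SI: a = 0.01262 AU = 1.88795e+09 m; M = 1.839 M_jupiter = 3.49042e+27 kg.
GM = G · M = 6.674e-11 · 3.49042e+27 = 2.32951e+17 m³/s².
Kepler's third law: T = 2π √(a³ / GM).
Substituting a = 1.88795e+09 m and GM = 2.32951e+17 m³/s²:
T = 2π √((1.88795e+09)³ / 2.32951e+17) s
T ≈ 1.068e+06 s = 0.03384 years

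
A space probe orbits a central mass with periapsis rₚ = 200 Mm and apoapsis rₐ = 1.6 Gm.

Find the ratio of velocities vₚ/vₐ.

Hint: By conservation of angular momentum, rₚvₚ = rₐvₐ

Convert to SI: rₚ = 200 Mm = 2e+08 m; rₐ = 1.6 Gm = 1.6e+09 m.
Conservation of angular momentum gives rₚvₚ = rₐvₐ, so vₚ/vₐ = rₐ/rₚ.
vₚ/vₐ = 1.6e+09 / 2e+08 ≈ 8.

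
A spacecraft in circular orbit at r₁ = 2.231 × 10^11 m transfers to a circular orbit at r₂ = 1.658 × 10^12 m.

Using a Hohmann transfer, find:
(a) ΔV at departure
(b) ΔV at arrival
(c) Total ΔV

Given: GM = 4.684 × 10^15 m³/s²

Transfer semi-major axis: a_t = (r₁ + r₂)/2 = (2.231e+11 + 1.658e+12)/2 = 9.4055e+11 m.
Circular speeds: v₁ = √(GM/r₁) = 144.897 m/s, v₂ = √(GM/r₂) = 53.1516 m/s.
Transfer speeds (vis-viva v² = GM(2/r − 1/a_t)): v₁ᵗ = 192.38 m/s, v₂ᵗ = 25.8866 m/s.
(a) ΔV₁ = |v₁ᵗ − v₁| ≈ 47.48 m/s = 47.48 m/s.
(b) ΔV₂ = |v₂ − v₂ᵗ| ≈ 27.26 m/s = 27.26 m/s.
(c) ΔV_total = ΔV₁ + ΔV₂ ≈ 74.75 m/s = 74.75 m/s.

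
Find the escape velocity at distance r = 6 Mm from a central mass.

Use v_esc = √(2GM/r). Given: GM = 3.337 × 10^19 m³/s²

Convert to SI: r = 6 Mm = 6e+06 m.
Escape velocity comes from setting total energy to zero: ½v² − GM/r = 0 ⇒ v_esc = √(2GM / r).
v_esc = √(2 · 3.337e+19 / 6e+06) m/s ≈ 3.335e+06 m/s = 3335 km/s.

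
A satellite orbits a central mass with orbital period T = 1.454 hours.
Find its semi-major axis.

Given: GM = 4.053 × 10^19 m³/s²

Convert to SI: T = 1.454 hours = 5234.4 s.
Invert Kepler's third law: a = (GM · T² / (4π²))^(1/3).
Substituting T = 5234.4 s and GM = 4.053e+19 m³/s²:
a = (4.053e+19 · (5234.4)² / (4π²))^(1/3) m
a ≈ 3.041e+08 m = 3.041 × 10^8 m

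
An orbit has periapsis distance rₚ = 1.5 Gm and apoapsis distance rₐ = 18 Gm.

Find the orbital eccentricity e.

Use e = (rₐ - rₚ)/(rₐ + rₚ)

Convert to SI: rₚ = 1.5 Gm = 1.5e+09 m; rₐ = 18 Gm = 1.8e+10 m.
e = (rₐ − rₚ) / (rₐ + rₚ).
e = (1.8e+10 − 1.5e+09) / (1.8e+10 + 1.5e+09) = 1.65e+10 / 1.95e+10 ≈ 0.8462.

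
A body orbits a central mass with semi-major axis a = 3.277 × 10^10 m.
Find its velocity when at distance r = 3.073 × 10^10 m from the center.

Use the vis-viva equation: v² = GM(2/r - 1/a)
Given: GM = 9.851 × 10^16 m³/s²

Vis-viva: v = √(GM · (2/r − 1/a)).
2/r − 1/a = 2/3.073e+10 − 1/3.277e+10 = 3.45673e-11 m⁻¹.
v = √(9.851e+16 · 3.45673e-11) m/s ≈ 1845 m/s = 1.845 km/s.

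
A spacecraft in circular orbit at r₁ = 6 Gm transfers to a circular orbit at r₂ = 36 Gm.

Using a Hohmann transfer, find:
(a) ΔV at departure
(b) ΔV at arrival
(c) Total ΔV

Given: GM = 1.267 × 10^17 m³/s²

Convert to SI: r₁ = 6 Gm = 6e+09 m; r₂ = 36 Gm = 3.6e+10 m.
Transfer semi-major axis: a_t = (r₁ + r₂)/2 = (6e+09 + 3.6e+10)/2 = 2.1e+10 m.
Circular speeds: v₁ = √(GM/r₁) = 4595.29 m/s, v₂ = √(GM/r₂) = 1876.02 m/s.
Transfer speeds (vis-viva v² = GM(2/r − 1/a_t)): v₁ᵗ = 6016.64 m/s, v₂ᵗ = 1002.77 m/s.
(a) ΔV₁ = |v₁ᵗ − v₁| ≈ 1421 m/s = 1.421 km/s.
(b) ΔV₂ = |v₂ − v₂ᵗ| ≈ 873.2 m/s = 873.2 m/s.
(c) ΔV_total = ΔV₁ + ΔV₂ ≈ 2295 m/s = 2.295 km/s.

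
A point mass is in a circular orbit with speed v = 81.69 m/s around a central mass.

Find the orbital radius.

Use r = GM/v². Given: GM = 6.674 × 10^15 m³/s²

For a circular orbit, v² = GM / r, so r = GM / v².
r = 6.674e+15 / (81.69)² m ≈ 1e+12 m = 1 Tm.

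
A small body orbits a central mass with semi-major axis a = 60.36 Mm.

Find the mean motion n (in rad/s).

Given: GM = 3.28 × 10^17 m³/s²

Convert to SI: a = 60.36 Mm = 6.036e+07 m.
n = √(GM / a³).
n = √(3.28e+17 / (6.036e+07)³) rad/s ≈ 0.001221 rad/s.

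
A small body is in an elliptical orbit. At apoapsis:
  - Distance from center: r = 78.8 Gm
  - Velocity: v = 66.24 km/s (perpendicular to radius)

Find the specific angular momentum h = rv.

Convert to SI: r = 78.8 Gm = 7.88e+10 m; v = 66.24 km/s = 66240 m/s.
With v perpendicular to r, h = r · v.
h = 7.88e+10 · 66240 m²/s ≈ 5.22e+15 m²/s.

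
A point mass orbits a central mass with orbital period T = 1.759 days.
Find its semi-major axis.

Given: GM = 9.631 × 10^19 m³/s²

Convert to SI: T = 1.759 days = 151978 s.
Invert Kepler's third law: a = (GM · T² / (4π²))^(1/3).
Substituting T = 151978 s and GM = 9.631e+19 m³/s²:
a = (9.631e+19 · (151978)² / (4π²))^(1/3) m
a ≈ 3.834e+09 m = 3.834 Gm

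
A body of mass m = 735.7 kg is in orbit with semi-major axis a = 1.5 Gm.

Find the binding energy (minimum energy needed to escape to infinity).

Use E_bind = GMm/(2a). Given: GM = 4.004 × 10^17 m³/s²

Convert to SI: a = 1.5 Gm = 1.5e+09 m.
Total orbital energy is E = −GMm/(2a); binding energy is E_bind = −E = GMm/(2a).
E_bind = 4.004e+17 · 735.7 / (2 · 1.5e+09) J ≈ 9.819e+10 J = 98.19 GJ.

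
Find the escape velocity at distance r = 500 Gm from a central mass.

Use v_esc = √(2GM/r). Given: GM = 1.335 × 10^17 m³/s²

Convert to SI: r = 500 Gm = 5e+11 m.
Escape velocity comes from setting total energy to zero: ½v² − GM/r = 0 ⇒ v_esc = √(2GM / r).
v_esc = √(2 · 1.335e+17 / 5e+11) m/s ≈ 730.8 m/s = 730.8 m/s.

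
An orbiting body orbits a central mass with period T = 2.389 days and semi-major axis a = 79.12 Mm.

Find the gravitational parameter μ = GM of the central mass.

Convert to SI: T = 2.389 days = 206410 s; a = 79.12 Mm = 7.912e+07 m.
GM = 4π² · a³ / T².
GM = 4π² · (7.912e+07)³ / (206410)² m³/s² ≈ 4.589e+14 m³/s² = 4.589 × 10^14 m³/s².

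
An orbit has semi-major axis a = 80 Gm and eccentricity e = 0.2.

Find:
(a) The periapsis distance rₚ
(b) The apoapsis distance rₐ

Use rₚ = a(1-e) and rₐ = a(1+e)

Convert to SI: a = 80 Gm = 8e+10 m.
(a) rₚ = a(1 − e) = 8e+10 · (1 − 0.2) = 8e+10 · 0.8 ≈ 6.4e+10 m = 64 Gm.
(b) rₐ = a(1 + e) = 8e+10 · (1 + 0.2) = 8e+10 · 1.2 ≈ 9.6e+10 m = 96 Gm.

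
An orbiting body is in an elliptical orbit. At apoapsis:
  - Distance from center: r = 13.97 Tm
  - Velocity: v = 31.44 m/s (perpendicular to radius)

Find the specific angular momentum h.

Convert to SI: r = 13.97 Tm = 1.397e+13 m.
With v perpendicular to r, h = r · v.
h = 1.397e+13 · 31.44 m²/s ≈ 4.392e+14 m²/s.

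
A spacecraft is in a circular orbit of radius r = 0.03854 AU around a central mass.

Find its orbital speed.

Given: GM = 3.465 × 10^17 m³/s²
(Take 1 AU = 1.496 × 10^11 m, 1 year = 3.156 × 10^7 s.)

Convert to SI: r = 0.03854 AU = 5.76558e+09 m.
For a circular orbit, gravity supplies the centripetal force, so v = √(GM / r).
v = √(3.465e+17 / 5.76558e+09) m/s ≈ 7752 m/s = 1.635 AU/year.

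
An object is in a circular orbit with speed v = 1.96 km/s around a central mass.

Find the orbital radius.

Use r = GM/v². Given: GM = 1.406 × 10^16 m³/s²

Convert to SI: v = 1.96 km/s = 1960 m/s.
For a circular orbit, v² = GM / r, so r = GM / v².
r = 1.406e+16 / (1960)² m ≈ 3.66e+09 m = 3.66 Gm.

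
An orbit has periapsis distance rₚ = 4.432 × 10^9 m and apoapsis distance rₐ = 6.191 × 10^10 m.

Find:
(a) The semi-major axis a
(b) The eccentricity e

(a) a = (rₚ + rₐ) / 2 = (4.432e+09 + 6.191e+10) / 2 ≈ 3.317e+10 m = 3.317 × 10^10 m.
(b) e = (rₐ − rₚ) / (rₐ + rₚ) = (6.191e+10 − 4.432e+09) / (6.191e+10 + 4.432e+09) ≈ 0.8664.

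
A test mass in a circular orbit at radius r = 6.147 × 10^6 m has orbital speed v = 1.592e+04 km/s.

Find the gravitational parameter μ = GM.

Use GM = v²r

Convert to SI: v = 1.592e+04 km/s = 1.592e+07 m/s.
For a circular orbit v² = GM/r, so GM = v² · r.
GM = (1.592e+07)² · 6.147e+06 m³/s² ≈ 1.558e+21 m³/s² = 1.558 × 10^21 m³/s².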